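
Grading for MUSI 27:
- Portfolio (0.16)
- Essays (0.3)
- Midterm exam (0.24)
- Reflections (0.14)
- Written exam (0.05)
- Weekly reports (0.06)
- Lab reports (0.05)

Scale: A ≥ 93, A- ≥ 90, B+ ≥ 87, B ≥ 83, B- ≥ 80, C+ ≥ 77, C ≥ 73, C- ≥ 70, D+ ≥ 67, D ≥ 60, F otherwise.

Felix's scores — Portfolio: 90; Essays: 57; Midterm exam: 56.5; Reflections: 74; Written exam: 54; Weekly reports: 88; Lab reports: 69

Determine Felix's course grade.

Weighted total:
  Portfolio 90 × 0.16 = 14.4
  Essays 57 × 0.3 = 17.1
  Midterm exam 56.5 × 0.24 = 13.56
  Reflections 74 × 0.14 = 10.36
  Written exam 54 × 0.05 = 2.7
  Weekly reports 88 × 0.06 = 5.28
  Lab reports 69 × 0.05 = 3.45
Sum = 66.85
66.85 is ≥ 60 and < 67 → D

D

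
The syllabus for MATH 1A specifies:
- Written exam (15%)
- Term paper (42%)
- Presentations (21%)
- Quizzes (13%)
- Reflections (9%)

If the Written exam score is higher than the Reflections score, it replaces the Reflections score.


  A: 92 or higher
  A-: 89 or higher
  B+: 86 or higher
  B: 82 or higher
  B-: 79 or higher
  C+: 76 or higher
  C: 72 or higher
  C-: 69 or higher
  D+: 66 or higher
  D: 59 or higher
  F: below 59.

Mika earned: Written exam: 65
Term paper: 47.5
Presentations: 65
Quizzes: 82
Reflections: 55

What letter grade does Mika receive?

Written exam (65) > Reflections (55), so Reflections counts as 65.
Weighted total:
  Written exam 65 × 0.15 = 9.75
  Term paper 47.5 × 0.42 = 19.95
  Presentations 65 × 0.21 = 13.65
  Quizzes 82 × 0.13 = 10.66
  Reflections 65 × 0.09 = 5.85
Sum = 59.86
59.86 is ≥ 59 and < 66 → D

D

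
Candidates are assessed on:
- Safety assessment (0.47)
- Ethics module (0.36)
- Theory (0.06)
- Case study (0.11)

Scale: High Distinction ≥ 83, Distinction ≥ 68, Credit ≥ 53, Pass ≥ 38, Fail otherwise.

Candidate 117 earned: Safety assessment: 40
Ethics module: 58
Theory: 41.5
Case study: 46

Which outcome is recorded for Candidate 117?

Weighted total:
  Safety assessment 40 × 0.47 = 18.8
  Ethics module 58 × 0.36 = 20.88
  Theory 41.5 × 0.06 = 2.49
  Case study 46 × 0.11 = 5.06
Sum = 47.23
47.23 is ≥ 38 and < 53 → Pass

Pass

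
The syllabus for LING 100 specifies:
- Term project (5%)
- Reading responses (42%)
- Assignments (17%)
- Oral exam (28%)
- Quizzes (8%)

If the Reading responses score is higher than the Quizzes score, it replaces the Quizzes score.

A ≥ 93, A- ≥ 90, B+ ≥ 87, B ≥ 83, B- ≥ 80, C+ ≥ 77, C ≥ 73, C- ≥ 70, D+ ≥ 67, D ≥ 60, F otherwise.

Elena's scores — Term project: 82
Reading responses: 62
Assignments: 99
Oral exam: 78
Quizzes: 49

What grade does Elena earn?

Reading responses (62) > Quizzes (49), so Quizzes counts as 62.
Weighted total:
  Term project 82 × 0.05 = 4.1
  Reading responses 62 × 0.42 = 26.04
  Assignments 99 × 0.17 = 16.83
  Oral exam 78 × 0.28 = 21.84
  Quizzes 62 × 0.08 = 4.96
Sum = 73.77
73.77 is ≥ 73 and < 77 → C

C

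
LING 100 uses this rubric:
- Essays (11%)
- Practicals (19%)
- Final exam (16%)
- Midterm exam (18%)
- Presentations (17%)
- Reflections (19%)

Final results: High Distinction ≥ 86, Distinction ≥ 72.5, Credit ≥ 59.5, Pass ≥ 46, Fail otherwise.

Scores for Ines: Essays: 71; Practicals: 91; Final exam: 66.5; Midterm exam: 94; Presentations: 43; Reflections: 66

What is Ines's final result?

Weighted total:
  Essays 71 × 0.11 = 7.81
  Practicals 91 × 0.19 = 17.29
  Final exam 66.5 × 0.16 = 10.64
  Midterm exam 94 × 0.18 = 16.92
  Presentations 43 × 0.17 = 7.31
  Reflections 66 × 0.19 = 12.54
Sum = 72.51
72.51 is ≥ 72.5 and < 86 → Distinction

Distinction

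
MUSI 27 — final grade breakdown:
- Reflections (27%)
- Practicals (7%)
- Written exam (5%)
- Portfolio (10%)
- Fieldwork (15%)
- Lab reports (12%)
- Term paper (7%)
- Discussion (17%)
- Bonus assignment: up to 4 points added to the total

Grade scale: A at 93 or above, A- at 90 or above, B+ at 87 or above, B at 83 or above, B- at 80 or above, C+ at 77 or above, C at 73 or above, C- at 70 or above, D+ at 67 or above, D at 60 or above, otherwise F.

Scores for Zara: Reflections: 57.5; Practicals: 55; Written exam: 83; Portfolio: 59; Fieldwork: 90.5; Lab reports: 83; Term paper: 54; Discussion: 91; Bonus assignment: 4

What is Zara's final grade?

C

Weighted total:
  Reflections 57.5 × 0.27 = 15.525
  Practicals 55 × 0.07 = 3.85
  Written exam 83 × 0.05 = 4.15
  Portfolio 59 × 0.1 = 5.9
  Fieldwork 90.5 × 0.15 = 13.575
  Lab reports 83 × 0.12 = 9.96
  Term paper 54 × 0.07 = 3.78
  Discussion 91 × 0.17 = 15.47
Sum = 72.21
Bonus assignment: 72.21 + 4 = 76.21
76.21 is ≥ 73 and < 77 → C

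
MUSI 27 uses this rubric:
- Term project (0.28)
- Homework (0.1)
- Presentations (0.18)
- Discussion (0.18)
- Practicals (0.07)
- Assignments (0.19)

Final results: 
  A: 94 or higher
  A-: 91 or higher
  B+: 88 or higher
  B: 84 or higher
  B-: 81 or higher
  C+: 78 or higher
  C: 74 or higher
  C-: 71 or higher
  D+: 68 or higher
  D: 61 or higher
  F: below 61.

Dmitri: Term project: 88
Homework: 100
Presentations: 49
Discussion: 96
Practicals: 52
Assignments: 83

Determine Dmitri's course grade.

C+

Weighted total:
  Term project 88 × 0.28 = 24.64
  Homework 100 × 0.1 = 10
  Presentations 49 × 0.18 = 8.82
  Discussion 96 × 0.18 = 17.28
  Practicals 52 × 0.07 = 3.64
  Assignments 83 × 0.19 = 15.77
Sum = 80.15
80.15 is ≥ 78 and < 81 → C+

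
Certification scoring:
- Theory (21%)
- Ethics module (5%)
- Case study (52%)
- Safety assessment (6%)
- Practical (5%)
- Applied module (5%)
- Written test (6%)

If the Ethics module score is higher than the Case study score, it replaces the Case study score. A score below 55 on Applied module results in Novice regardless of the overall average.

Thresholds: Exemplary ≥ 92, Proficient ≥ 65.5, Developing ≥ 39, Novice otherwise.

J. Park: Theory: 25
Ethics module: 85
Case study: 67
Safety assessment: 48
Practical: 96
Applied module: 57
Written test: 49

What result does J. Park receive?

Proficient

Ethics module (85) > Case study (67), so Case study counts as 85.
Applied module score 57 ≥ 55: minimum met.
Weighted total:
  Theory 25 × 0.21 = 5.25
  Ethics module 85 × 0.05 = 4.25
  Case study 85 × 0.52 = 44.2
  Safety assessment 48 × 0.06 = 2.88
  Practical 96 × 0.05 = 4.8
  Applied module 57 × 0.05 = 2.85
  Written test 49 × 0.06 = 2.94
Sum = 67.17
67.17 is ≥ 65.5 and < 92 → Proficient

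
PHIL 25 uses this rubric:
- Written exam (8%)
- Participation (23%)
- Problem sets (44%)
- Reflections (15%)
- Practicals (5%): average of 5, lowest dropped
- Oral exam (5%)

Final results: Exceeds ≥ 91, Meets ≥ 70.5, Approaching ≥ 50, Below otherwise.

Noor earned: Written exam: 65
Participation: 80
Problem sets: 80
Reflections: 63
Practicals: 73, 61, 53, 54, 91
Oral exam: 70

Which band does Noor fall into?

Practicals: drop 53 → average of remaining 4 = 279/4 = 69.75
Weighted total:
  Written exam 65 × 0.08 = 5.2
  Participation 80 × 0.23 = 18.4
  Problem sets 80 × 0.44 = 35.2
  Reflections 63 × 0.15 = 9.45
  Practicals 69.75 × 0.05 = 3.4875
  Oral exam 70 × 0.05 = 3.5
Sum = 75.2375
75.2375 is ≥ 70.5 and < 91 → Meets

Meets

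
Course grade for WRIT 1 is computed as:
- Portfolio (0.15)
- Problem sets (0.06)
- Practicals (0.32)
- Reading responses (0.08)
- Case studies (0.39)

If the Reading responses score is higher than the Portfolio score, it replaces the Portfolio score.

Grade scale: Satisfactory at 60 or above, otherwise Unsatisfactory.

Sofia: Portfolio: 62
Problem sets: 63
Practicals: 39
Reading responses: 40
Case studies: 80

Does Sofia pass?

Reading responses (40) ≤ Portfolio (62), so Portfolio stays at 62.
Weighted total:
  Portfolio 62 × 0.15 = 9.3
  Problem sets 63 × 0.06 = 3.78
  Practicals 39 × 0.32 = 12.48
  Reading responses 40 × 0.08 = 3.2
  Case studies 80 × 0.39 = 31.2
Sum = 59.96
59.96 < 60 → Unsatisfactory

Unsatisfactory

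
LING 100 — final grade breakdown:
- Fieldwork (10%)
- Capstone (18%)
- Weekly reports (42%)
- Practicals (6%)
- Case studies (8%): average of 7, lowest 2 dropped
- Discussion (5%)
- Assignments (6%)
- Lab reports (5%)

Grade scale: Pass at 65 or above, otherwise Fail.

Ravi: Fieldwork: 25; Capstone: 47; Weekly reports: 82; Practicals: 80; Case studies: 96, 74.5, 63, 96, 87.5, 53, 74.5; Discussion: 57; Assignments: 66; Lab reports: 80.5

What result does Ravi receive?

Case studies: drop 53, 63 → average of remaining 5 = 428.5/5 = 85.7
Weighted total:
  Fieldwork 25 × 0.1 = 2.5
  Capstone 47 × 0.18 = 8.46
  Weekly reports 82 × 0.42 = 34.44
  Practicals 80 × 0.06 = 4.8
  Case studies 85.7 × 0.08 = 6.856
  Discussion 57 × 0.05 = 2.85
  Assignments 66 × 0.06 = 3.96
  Lab reports 80.5 × 0.05 = 4.025
Sum = 67.891
67.891 ≥ 65 → Pass

Pass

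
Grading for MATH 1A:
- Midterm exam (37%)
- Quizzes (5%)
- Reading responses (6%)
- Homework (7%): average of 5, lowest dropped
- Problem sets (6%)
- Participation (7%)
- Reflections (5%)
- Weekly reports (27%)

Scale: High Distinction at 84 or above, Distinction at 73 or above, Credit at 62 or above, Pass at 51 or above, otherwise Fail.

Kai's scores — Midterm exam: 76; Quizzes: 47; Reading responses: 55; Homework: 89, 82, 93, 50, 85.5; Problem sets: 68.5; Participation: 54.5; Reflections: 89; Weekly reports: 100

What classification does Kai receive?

Distinction

Homework: drop 50 → average of remaining 4 = 349.5/4 = 87.375
Weighted total:
  Midterm exam 76 × 0.37 = 28.12
  Quizzes 47 × 0.05 = 2.35
  Reading responses 55 × 0.06 = 3.3
  Homework 87.375 × 0.07 = 6.11625
  Problem sets 68.5 × 0.06 = 4.11
  Participation 54.5 × 0.07 = 3.815
  Reflections 89 × 0.05 = 4.45
  Weekly reports 100 × 0.27 = 27
Sum = 79.26125
79.26125 is ≥ 73 and < 84 → Distinction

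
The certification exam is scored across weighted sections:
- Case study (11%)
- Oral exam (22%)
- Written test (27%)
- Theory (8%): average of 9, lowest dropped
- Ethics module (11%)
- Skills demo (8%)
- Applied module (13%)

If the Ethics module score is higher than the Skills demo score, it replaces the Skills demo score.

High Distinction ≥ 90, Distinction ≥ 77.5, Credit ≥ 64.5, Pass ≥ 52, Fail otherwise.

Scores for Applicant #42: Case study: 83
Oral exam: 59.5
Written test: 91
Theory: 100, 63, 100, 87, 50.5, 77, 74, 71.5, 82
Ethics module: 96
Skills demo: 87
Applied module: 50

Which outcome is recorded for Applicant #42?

Theory: drop 50.5 → average of remaining 8 = 654.5/8 = 81.8125
Ethics module (96) > Skills demo (87), so Skills demo counts as 96.
Weighted total:
  Case study 83 × 0.11 = 9.13
  Oral exam 59.5 × 0.22 = 13.09
  Written test 91 × 0.27 = 24.57
  Theory 81.8125 × 0.08 = 6.545
  Ethics module 96 × 0.11 = 10.56
  Skills demo 96 × 0.08 = 7.68
  Applied module 50 × 0.13 = 6.5
Sum = 78.075
78.075 is ≥ 77.5 and < 90 → Distinction

Distinction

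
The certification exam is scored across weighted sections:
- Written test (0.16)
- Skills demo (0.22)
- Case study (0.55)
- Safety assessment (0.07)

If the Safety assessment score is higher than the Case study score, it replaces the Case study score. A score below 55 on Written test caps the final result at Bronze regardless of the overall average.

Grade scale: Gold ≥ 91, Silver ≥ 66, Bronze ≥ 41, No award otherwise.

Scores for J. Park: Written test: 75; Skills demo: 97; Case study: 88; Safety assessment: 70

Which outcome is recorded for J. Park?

Safety assessment (70) ≤ Case study (88), so Case study stays at 88.
Written test score 75 ≥ 55: minimum met.
Weighted total:
  Written test 75 × 0.16 = 12
  Skills demo 97 × 0.22 = 21.34
  Case study 88 × 0.55 = 48.4
  Safety assessment 70 × 0.07 = 4.9
Sum = 86.64
86.64 is ≥ 66 and < 91 → Silver

Silver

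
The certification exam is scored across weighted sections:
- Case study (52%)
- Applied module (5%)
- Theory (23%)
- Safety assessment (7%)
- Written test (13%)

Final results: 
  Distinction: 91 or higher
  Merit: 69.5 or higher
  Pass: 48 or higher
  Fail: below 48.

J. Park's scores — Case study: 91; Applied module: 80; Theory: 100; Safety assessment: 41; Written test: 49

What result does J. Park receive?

Weighted total:
  Case study 91 × 0.52 = 47.32
  Applied module 80 × 0.05 = 4
  Theory 100 × 0.23 = 23
  Safety assessment 41 × 0.07 = 2.87
  Written test 49 × 0.13 = 6.37
Sum = 83.56
83.56 is ≥ 69.5 and < 91 → Merit

Merit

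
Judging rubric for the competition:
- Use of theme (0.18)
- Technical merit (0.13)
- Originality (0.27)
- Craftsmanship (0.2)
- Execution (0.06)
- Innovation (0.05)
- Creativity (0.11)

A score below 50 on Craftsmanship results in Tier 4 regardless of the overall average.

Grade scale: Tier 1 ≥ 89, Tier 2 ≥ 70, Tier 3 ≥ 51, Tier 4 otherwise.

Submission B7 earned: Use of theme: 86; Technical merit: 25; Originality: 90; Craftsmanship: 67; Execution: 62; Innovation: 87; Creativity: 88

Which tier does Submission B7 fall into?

Craftsmanship score 67 ≥ 50: minimum met.
Weighted total:
  Use of theme 86 × 0.18 = 15.48
  Technical merit 25 × 0.13 = 3.25
  Originality 90 × 0.27 = 24.3
  Craftsmanship 67 × 0.2 = 13.4
  Execution 62 × 0.06 = 3.72
  Innovation 87 × 0.05 = 4.35
  Creativity 88 × 0.11 = 9.68
Sum = 74.18
74.18 is ≥ 70 and < 89 → Tier 2

Tier 2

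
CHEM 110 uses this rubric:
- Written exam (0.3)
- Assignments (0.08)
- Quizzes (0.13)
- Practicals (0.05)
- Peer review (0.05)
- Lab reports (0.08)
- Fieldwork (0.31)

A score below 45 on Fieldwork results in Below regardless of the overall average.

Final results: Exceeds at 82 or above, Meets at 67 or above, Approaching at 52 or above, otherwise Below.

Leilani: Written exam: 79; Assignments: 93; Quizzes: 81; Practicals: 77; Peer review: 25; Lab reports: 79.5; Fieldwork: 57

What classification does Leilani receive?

Meets

Fieldwork score 57 ≥ 45: minimum met.
Weighted total:
  Written exam 79 × 0.3 = 23.7
  Assignments 93 × 0.08 = 7.44
  Quizzes 81 × 0.13 = 10.53
  Practicals 77 × 0.05 = 3.85
  Peer review 25 × 0.05 = 1.25
  Lab reports 79.5 × 0.08 = 6.36
  Fieldwork 57 × 0.31 = 17.67
Sum = 70.8
70.8 is ≥ 67 and < 82 → Meets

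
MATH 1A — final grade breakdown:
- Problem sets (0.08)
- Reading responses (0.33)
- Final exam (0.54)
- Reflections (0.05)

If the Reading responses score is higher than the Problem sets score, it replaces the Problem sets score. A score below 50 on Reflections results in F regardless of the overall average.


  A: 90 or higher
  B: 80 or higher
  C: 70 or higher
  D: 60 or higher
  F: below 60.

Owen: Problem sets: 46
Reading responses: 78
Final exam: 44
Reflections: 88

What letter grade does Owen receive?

Reading responses (78) > Problem sets (46), so Problem sets counts as 78.
Reflections score 88 ≥ 50: minimum met.
Weighted total:
  Problem sets 78 × 0.08 = 6.24
  Reading responses 78 × 0.33 = 25.74
  Final exam 44 × 0.54 = 23.76
  Reflections 88 × 0.05 = 4.4
Sum = 60.14
60.14 is ≥ 60 and < 70 → D

D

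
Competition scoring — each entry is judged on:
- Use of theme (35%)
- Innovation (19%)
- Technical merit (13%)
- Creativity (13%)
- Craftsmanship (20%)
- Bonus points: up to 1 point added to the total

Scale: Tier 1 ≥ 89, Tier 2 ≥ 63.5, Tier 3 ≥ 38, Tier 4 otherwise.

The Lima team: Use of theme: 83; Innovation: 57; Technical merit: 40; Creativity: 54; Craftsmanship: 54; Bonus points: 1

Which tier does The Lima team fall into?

Weighted total:
  Use of theme 83 × 0.35 = 29.05
  Innovation 57 × 0.19 = 10.83
  Technical merit 40 × 0.13 = 5.2
  Creativity 54 × 0.13 = 7.02
  Craftsmanship 54 × 0.2 = 10.8
Sum = 62.9
Bonus points: 62.9 + 1 = 63.9
63.9 is ≥ 63.5 and < 89 → Tier 2

Tier 2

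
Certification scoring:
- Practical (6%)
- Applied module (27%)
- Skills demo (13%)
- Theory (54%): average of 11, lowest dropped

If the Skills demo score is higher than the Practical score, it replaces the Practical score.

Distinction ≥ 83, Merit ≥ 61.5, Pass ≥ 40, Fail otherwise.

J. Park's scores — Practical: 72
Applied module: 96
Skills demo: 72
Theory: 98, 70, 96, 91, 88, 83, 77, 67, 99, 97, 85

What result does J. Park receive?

Theory: drop 67 → average of remaining 10 = 884/10 = 88.4
Skills demo (72) ≤ Practical (72), so Practical stays at 72.
Weighted total:
  Practical 72 × 0.06 = 4.32
  Applied module 96 × 0.27 = 25.92
  Skills demo 72 × 0.13 = 9.36
  Theory 88.4 × 0.54 = 47.736
Sum = 87.336
87.336 ≥ 83 → Distinction

Distinction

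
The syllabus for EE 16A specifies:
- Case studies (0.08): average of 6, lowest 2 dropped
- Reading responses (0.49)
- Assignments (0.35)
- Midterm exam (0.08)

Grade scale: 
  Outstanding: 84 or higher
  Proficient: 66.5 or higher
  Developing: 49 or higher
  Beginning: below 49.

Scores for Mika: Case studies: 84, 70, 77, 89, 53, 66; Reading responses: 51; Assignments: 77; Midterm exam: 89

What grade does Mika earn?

Case studies: drop 53, 66 → average of remaining 4 = 320/4 = 80
Weighted total:
  Case studies 80 × 0.08 = 6.4
  Reading responses 51 × 0.49 = 24.99
  Assignments 77 × 0.35 = 26.95
  Midterm exam 89 × 0.08 = 7.12
Sum = 65.46
65.46 is ≥ 49 and < 66.5 → Developing

Developing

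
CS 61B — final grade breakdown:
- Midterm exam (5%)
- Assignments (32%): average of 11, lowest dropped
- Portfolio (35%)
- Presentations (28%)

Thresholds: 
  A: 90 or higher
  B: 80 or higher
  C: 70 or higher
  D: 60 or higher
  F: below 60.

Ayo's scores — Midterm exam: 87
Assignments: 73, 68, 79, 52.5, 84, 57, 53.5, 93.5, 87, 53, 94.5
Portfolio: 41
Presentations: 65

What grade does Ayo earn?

D

Assignments: drop 52.5 → average of remaining 10 = 742.5/10 = 74.25
Weighted total:
  Midterm exam 87 × 0.05 = 4.35
  Assignments 74.25 × 0.32 = 23.76
  Portfolio 41 × 0.35 = 14.35
  Presentations 65 × 0.28 = 18.2
Sum = 60.66
60.66 is ≥ 60 and < 70 → D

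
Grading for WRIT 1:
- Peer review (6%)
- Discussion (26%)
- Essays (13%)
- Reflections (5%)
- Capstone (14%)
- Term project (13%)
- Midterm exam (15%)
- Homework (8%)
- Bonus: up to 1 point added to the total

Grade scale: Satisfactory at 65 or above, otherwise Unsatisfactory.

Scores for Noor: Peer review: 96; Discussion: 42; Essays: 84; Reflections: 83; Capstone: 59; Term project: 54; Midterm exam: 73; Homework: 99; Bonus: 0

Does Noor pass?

Weighted total:
  Peer review 96 × 0.06 = 5.76
  Discussion 42 × 0.26 = 10.92
  Essays 84 × 0.13 = 10.92
  Reflections 83 × 0.05 = 4.15
  Capstone 59 × 0.14 = 8.26
  Term project 54 × 0.13 = 7.02
  Midterm exam 73 × 0.15 = 10.95
  Homework 99 × 0.08 = 7.92
Sum = 65.9
Bonus: 65.9 + 0 = 65.9
65.9 ≥ 65 → Satisfactory

Satisfactory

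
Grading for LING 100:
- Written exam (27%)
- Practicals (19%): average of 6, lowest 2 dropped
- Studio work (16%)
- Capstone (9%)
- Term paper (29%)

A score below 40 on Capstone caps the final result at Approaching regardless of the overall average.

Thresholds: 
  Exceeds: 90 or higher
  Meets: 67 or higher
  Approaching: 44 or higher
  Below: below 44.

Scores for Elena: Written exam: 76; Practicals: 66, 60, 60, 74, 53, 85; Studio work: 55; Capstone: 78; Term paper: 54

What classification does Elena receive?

Approaching

Practicals: drop 53, 60 → average of remaining 4 = 285/4 = 71.25
Capstone score 78 ≥ 40: minimum met.
Weighted total:
  Written exam 76 × 0.27 = 20.52
  Practicals 71.25 × 0.19 = 13.5375
  Studio work 55 × 0.16 = 8.8
  Capstone 78 × 0.09 = 7.02
  Term paper 54 × 0.29 = 15.66
Sum = 65.5375
65.5375 is ≥ 44 and < 67 → Approaching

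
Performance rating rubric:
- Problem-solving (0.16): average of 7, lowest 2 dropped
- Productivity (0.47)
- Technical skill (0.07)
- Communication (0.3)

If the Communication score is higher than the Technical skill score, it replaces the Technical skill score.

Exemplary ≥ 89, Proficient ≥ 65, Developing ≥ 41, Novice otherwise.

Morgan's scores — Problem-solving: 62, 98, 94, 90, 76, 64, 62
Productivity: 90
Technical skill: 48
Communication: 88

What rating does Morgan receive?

Problem-solving: drop 62, 62 → average of remaining 5 = 422/5 = 84.4
Communication (88) > Technical skill (48), so Technical skill counts as 88.
Weighted total:
  Problem-solving 84.4 × 0.16 = 13.504
  Productivity 90 × 0.47 = 42.3
  Technical skill 88 × 0.07 = 6.16
  Communication 88 × 0.3 = 26.4
Sum = 88.364
88.364 is ≥ 65 and < 89 → Proficient

Proficient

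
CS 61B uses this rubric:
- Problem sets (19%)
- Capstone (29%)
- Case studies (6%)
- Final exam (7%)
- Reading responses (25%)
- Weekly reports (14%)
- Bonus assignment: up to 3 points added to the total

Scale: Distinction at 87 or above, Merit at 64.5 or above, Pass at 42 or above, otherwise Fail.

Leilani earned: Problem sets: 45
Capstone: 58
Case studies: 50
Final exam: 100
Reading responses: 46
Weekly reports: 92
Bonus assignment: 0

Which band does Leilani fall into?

Weighted total:
  Problem sets 45 × 0.19 = 8.55
  Capstone 58 × 0.29 = 16.82
  Case studies 50 × 0.06 = 3
  Final exam 100 × 0.07 = 7
  Reading responses 46 × 0.25 = 11.5
  Weekly reports 92 × 0.14 = 12.88
Sum = 59.75
Bonus assignment: 59.75 + 0 = 59.75
59.75 is ≥ 42 and < 64.5 → Pass

Pass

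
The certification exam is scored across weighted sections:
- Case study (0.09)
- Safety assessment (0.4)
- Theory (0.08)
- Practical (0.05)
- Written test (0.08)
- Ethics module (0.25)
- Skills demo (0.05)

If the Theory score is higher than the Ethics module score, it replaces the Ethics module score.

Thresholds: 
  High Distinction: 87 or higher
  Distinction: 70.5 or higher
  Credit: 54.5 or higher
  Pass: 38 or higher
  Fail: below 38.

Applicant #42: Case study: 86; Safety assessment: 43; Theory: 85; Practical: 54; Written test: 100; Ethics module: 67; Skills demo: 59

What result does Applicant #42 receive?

Theory (85) > Ethics module (67), so Ethics module counts as 85.
Weighted total:
  Case study 86 × 0.09 = 7.74
  Safety assessment 43 × 0.4 = 17.2
  Theory 85 × 0.08 = 6.8
  Practical 54 × 0.05 = 2.7
  Written test 100 × 0.08 = 8
  Ethics module 85 × 0.25 = 21.25
  Skills demo 59 × 0.05 = 2.95
Sum = 66.64
66.64 is ≥ 54.5 and < 70.5 → Credit

Credit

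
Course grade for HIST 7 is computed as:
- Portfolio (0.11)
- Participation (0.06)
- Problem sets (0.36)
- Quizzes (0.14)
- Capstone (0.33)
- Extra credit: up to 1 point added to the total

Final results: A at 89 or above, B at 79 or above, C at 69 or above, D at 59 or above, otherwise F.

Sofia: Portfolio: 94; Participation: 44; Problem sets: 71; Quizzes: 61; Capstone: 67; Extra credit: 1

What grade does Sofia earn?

Weighted total:
  Portfolio 94 × 0.11 = 10.34
  Participation 44 × 0.06 = 2.64
  Problem sets 71 × 0.36 = 25.56
  Quizzes 61 × 0.14 = 8.54
  Capstone 67 × 0.33 = 22.11
Sum = 69.19
Extra credit: 69.19 + 1 = 70.19
70.19 is ≥ 69 and < 79 → C

C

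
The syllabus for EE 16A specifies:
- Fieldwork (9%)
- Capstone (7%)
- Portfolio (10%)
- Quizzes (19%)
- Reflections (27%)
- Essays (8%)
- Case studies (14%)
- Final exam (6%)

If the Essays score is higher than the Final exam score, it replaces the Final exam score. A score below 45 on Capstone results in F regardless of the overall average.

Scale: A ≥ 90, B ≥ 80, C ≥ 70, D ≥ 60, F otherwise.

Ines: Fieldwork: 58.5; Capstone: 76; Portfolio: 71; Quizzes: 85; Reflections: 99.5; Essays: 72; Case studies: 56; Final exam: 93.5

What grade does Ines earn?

C

Essays (72) ≤ Final exam (93.5), so Final exam stays at 93.5.
Capstone score 76 ≥ 45: minimum met.
Weighted total:
  Fieldwork 58.5 × 0.09 = 5.265
  Capstone 76 × 0.07 = 5.32
  Portfolio 71 × 0.1 = 7.1
  Quizzes 85 × 0.19 = 16.15
  Reflections 99.5 × 0.27 = 26.865
  Essays 72 × 0.08 = 5.76
  Case studies 56 × 0.14 = 7.84
  Final exam 93.5 × 0.06 = 5.61
Sum = 79.91
79.91 is ≥ 70 and < 80 → C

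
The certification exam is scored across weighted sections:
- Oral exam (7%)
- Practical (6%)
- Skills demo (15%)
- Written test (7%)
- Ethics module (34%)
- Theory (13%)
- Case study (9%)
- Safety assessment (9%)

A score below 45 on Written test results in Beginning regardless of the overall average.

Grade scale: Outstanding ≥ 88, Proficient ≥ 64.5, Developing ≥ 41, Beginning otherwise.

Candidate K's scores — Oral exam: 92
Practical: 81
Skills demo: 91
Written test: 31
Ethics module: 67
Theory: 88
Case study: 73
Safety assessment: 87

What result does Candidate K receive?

Beginning

Written test score 31 < 45: minimum not met.
Weighted total:
  Oral exam 92 × 0.07 = 6.44
  Practical 81 × 0.06 = 4.86
  Skills demo 91 × 0.15 = 13.65
  Written test 31 × 0.07 = 2.17
  Ethics module 67 × 0.34 = 22.78
  Theory 88 × 0.13 = 11.44
  Case study 73 × 0.09 = 6.57
  Safety assessment 87 × 0.09 = 7.83
Sum = 75.74
Because the Written test minimum was not met, the result is Beginning.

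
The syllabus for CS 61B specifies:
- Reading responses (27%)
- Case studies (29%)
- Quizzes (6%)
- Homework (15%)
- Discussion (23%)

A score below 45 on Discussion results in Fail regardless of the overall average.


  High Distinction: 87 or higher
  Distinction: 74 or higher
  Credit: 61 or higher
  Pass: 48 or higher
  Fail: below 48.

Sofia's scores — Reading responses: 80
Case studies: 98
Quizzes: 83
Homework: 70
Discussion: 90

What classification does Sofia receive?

Discussion score 90 ≥ 45: minimum met.
Weighted total:
  Reading responses 80 × 0.27 = 21.6
  Case studies 98 × 0.29 = 28.42
  Quizzes 83 × 0.06 = 4.98
  Homework 70 × 0.15 = 10.5
  Discussion 90 × 0.23 = 20.7
Sum = 86.2
86.2 is ≥ 74 and < 87 → Distinction

Distinction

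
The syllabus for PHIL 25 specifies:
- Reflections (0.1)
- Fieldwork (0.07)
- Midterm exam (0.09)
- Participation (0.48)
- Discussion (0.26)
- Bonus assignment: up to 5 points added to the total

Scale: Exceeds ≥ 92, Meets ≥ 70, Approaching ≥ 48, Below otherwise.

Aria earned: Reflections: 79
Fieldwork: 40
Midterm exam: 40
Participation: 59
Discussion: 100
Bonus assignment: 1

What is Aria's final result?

Weighted total:
  Reflections 79 × 0.1 = 7.9
  Fieldwork 40 × 0.07 = 2.8
  Midterm exam 40 × 0.09 = 3.6
  Participation 59 × 0.48 = 28.32
  Discussion 100 × 0.26 = 26
Sum = 68.62
Bonus assignment: 68.62 + 1 = 69.62
69.62 is ≥ 48 and < 70 → Approaching

Approaching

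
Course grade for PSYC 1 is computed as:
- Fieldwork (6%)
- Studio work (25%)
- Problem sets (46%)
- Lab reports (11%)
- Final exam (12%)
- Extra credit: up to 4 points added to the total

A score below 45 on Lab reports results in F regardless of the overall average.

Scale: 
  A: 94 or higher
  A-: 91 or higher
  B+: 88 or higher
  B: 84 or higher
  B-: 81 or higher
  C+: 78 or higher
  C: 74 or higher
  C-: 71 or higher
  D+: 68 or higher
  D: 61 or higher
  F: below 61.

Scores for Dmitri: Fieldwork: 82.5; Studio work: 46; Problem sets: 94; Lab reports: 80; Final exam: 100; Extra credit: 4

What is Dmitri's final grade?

B

Lab reports score 80 ≥ 45: minimum met.
Weighted total:
  Fieldwork 82.5 × 0.06 = 4.95
  Studio work 46 × 0.25 = 11.5
  Problem sets 94 × 0.46 = 43.24
  Lab reports 80 × 0.11 = 8.8
  Final exam 100 × 0.12 = 12
Sum = 80.49
Extra credit: 80.49 + 4 = 84.49
84.49 is ≥ 84 and < 88 → B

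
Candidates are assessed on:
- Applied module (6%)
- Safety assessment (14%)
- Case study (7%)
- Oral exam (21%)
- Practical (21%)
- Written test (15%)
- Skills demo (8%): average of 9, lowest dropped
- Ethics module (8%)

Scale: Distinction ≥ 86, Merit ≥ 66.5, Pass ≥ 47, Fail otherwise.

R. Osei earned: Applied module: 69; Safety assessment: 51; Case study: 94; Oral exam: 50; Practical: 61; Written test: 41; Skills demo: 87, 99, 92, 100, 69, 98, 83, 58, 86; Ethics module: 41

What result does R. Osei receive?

Skills demo: drop 58 → average of remaining 8 = 714/8 = 89.25
Weighted total:
  Applied module 69 × 0.06 = 4.14
  Safety assessment 51 × 0.14 = 7.14
  Case study 94 × 0.07 = 6.58
  Oral exam 50 × 0.21 = 10.5
  Practical 61 × 0.21 = 12.81
  Written test 41 × 0.15 = 6.15
  Skills demo 89.25 × 0.08 = 7.14
  Ethics module 41 × 0.08 = 3.28
Sum = 57.74
57.74 is ≥ 47 and < 66.5 → Pass

Pass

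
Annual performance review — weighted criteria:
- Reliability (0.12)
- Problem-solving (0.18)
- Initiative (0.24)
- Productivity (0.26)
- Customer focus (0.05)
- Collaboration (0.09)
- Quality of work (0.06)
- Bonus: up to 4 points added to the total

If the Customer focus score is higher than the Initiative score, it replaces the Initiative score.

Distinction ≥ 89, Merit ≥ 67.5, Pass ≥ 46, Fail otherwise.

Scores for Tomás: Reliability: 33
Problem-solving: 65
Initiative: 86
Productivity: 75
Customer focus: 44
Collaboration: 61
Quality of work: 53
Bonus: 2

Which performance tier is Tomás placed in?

Customer focus (44) ≤ Initiative (86), so Initiative stays at 86.
Weighted total:
  Reliability 33 × 0.12 = 3.96
  Problem-solving 65 × 0.18 = 11.7
  Initiative 86 × 0.24 = 20.64
  Productivity 75 × 0.26 = 19.5
  Customer focus 44 × 0.05 = 2.2
  Collaboration 61 × 0.09 = 5.49
  Quality of work 53 × 0.06 = 3.18
Sum = 66.67
Bonus: 66.67 + 2 = 68.67
68.67 is ≥ 67.5 and < 89 → Merit

Merit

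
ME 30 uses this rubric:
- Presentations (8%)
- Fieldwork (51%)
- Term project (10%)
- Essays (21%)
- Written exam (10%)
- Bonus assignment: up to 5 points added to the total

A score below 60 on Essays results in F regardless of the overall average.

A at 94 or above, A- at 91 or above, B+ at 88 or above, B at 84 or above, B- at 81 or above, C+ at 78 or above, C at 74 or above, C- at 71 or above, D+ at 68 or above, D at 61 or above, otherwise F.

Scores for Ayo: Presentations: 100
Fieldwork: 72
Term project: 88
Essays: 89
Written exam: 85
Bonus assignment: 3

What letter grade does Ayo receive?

Essays score 89 ≥ 60: minimum met.
Weighted total:
  Presentations 100 × 0.08 = 8
  Fieldwork 72 × 0.51 = 36.72
  Term project 88 × 0.1 = 8.8
  Essays 89 × 0.21 = 18.69
  Written exam 85 × 0.1 = 8.5
Sum = 80.71
Bonus assignment: 80.71 + 3 = 83.71
83.71 is ≥ 81 and < 84 → B-

B-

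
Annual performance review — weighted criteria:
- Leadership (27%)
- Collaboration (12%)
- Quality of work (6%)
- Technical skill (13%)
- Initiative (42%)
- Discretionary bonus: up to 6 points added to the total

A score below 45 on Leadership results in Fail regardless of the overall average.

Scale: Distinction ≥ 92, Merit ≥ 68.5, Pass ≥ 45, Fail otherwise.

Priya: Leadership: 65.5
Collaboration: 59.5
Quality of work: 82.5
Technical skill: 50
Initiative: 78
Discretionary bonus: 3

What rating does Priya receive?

Merit

Leadership score 65.5 ≥ 45: minimum met.
Weighted total:
  Leadership 65.5 × 0.27 = 17.685
  Collaboration 59.5 × 0.12 = 7.14
  Quality of work 82.5 × 0.06 = 4.95
  Technical skill 50 × 0.13 = 6.5
  Initiative 78 × 0.42 = 32.76
Sum = 69.035
Discretionary bonus: 69.035 + 3 = 72.035
72.035 is ≥ 68.5 and < 92 → Merit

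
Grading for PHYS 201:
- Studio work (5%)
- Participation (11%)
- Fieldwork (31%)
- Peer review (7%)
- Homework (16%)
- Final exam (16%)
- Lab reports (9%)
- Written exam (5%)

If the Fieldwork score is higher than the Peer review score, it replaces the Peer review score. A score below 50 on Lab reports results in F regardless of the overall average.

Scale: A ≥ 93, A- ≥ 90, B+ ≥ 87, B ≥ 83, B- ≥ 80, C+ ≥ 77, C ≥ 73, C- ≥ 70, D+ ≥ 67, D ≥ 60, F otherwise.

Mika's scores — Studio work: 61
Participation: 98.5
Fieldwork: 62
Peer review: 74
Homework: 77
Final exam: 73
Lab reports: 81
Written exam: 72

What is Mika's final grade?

Fieldwork (62) ≤ Peer review (74), so Peer review stays at 74.
Lab reports score 81 ≥ 50: minimum met.
Weighted total:
  Studio work 61 × 0.05 = 3.05
  Participation 98.5 × 0.11 = 10.835
  Fieldwork 62 × 0.31 = 19.22
  Peer review 74 × 0.07 = 5.18
  Homework 77 × 0.16 = 12.32
  Final exam 73 × 0.16 = 11.68
  Lab reports 81 × 0.09 = 7.29
  Written exam 72 × 0.05 = 3.6
Sum = 73.175
73.175 is ≥ 73 and < 77 → C

C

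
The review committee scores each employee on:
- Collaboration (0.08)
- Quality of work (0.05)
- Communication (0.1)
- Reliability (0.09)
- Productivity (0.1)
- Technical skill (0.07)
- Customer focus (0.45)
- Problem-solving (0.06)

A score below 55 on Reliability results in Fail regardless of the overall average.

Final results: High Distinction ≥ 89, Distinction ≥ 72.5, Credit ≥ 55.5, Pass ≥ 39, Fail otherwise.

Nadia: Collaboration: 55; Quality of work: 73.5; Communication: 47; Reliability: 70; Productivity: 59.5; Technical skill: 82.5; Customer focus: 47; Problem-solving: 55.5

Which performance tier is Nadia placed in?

Pass

Reliability score 70 ≥ 55: minimum met.
Weighted total:
  Collaboration 55 × 0.08 = 4.4
  Quality of work 73.5 × 0.05 = 3.675
  Communication 47 × 0.1 = 4.7
  Reliability 70 × 0.09 = 6.3
  Productivity 59.5 × 0.1 = 5.95
  Technical skill 82.5 × 0.07 = 5.775
  Customer focus 47 × 0.45 = 21.15
  Problem-solving 55.5 × 0.06 = 3.33
Sum = 55.28
55.28 is ≥ 39 and < 55.5 → Pass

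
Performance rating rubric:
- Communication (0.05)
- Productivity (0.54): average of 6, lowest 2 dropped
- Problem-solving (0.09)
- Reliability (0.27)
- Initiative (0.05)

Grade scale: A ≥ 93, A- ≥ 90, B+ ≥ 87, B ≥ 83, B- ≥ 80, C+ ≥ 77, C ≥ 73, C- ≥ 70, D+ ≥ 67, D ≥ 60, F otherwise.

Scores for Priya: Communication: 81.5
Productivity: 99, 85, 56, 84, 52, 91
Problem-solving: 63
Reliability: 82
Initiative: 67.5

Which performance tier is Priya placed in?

Productivity: drop 52, 56 → average of remaining 4 = 359/4 = 89.75
Weighted total:
  Communication 81.5 × 0.05 = 4.075
  Productivity 89.75 × 0.54 = 48.465
  Problem-solving 63 × 0.09 = 5.67
  Reliability 82 × 0.27 = 22.14
  Initiative 67.5 × 0.05 = 3.375
Sum = 83.725
83.725 is ≥ 83 and < 87 → B

B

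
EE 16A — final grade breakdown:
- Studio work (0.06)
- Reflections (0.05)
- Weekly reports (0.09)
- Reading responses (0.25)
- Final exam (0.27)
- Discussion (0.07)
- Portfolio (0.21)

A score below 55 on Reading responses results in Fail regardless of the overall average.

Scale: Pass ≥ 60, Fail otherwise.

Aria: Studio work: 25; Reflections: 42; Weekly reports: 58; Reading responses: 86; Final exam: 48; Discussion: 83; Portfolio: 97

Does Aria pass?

Reading responses score 86 ≥ 55: minimum met.
Weighted total:
  Studio work 25 × 0.06 = 1.5
  Reflections 42 × 0.05 = 2.1
  Weekly reports 58 × 0.09 = 5.22
  Reading responses 86 × 0.25 = 21.5
  Final exam 48 × 0.27 = 12.96
  Discussion 83 × 0.07 = 5.81
  Portfolio 97 × 0.21 = 20.37
Sum = 69.46
69.46 ≥ 60 → Pass

Pass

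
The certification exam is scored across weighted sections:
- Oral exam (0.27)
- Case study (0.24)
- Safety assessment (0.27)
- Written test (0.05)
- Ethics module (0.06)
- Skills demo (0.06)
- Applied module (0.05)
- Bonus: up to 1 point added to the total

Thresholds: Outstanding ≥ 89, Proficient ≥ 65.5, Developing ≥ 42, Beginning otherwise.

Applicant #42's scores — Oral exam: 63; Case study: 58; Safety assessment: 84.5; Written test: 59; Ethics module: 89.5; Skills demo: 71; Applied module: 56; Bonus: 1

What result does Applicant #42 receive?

Weighted total:
  Oral exam 63 × 0.27 = 17.01
  Case study 58 × 0.24 = 13.92
  Safety assessment 84.5 × 0.27 = 22.815
  Written test 59 × 0.05 = 2.95
  Ethics module 89.5 × 0.06 = 5.37
  Skills demo 71 × 0.06 = 4.26
  Applied module 56 × 0.05 = 2.8
Sum = 69.125
Bonus: 69.125 + 1 = 70.125
70.125 is ≥ 65.5 and < 89 → Proficient

Proficient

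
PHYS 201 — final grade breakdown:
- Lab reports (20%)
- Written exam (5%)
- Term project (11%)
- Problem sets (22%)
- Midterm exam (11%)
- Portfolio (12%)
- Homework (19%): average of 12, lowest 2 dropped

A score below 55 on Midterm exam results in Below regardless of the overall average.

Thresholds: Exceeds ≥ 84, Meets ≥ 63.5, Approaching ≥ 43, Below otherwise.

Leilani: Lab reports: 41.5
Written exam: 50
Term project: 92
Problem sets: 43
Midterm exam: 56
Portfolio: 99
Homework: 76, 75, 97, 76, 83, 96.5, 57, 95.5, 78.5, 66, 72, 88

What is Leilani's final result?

Homework: drop 57, 66 → average of remaining 10 = 837.5/10 = 83.75
Midterm exam score 56 ≥ 55: minimum met.
Weighted total:
  Lab reports 41.5 × 0.2 = 8.3
  Written exam 50 × 0.05 = 2.5
  Term project 92 × 0.11 = 10.12
  Problem sets 43 × 0.22 = 9.46
  Midterm exam 56 × 0.11 = 6.16
  Portfolio 99 × 0.12 = 11.88
  Homework 83.75 × 0.19 = 15.9125
Sum = 64.3325
64.3325 is ≥ 63.5 and < 84 → Meets

Meets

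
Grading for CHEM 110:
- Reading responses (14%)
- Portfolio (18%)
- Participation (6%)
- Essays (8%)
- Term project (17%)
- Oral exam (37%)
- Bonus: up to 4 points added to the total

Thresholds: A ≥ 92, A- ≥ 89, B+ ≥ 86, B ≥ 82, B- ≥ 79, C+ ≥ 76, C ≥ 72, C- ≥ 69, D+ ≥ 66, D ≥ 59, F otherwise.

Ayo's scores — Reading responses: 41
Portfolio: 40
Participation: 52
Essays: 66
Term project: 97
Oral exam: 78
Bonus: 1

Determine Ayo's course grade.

Weighted total:
  Reading responses 41 × 0.14 = 5.74
  Portfolio 40 × 0.18 = 7.2
  Participation 52 × 0.06 = 3.12
  Essays 66 × 0.08 = 5.28
  Term project 97 × 0.17 = 16.49
  Oral exam 78 × 0.37 = 28.86
Sum = 66.69
Bonus: 66.69 + 1 = 67.69
67.69 is ≥ 66 and < 69 → D+

D+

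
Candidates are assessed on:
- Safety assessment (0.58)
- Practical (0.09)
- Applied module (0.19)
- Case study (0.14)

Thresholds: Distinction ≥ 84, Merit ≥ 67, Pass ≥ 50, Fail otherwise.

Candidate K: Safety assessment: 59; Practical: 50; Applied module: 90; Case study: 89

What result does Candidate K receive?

Merit

Weighted total:
  Safety assessment 59 × 0.58 = 34.22
  Practical 50 × 0.09 = 4.5
  Applied module 90 × 0.19 = 17.1
  Case study 89 × 0.14 = 12.46
Sum = 68.28
68.28 is ≥ 67 and < 84 → Merit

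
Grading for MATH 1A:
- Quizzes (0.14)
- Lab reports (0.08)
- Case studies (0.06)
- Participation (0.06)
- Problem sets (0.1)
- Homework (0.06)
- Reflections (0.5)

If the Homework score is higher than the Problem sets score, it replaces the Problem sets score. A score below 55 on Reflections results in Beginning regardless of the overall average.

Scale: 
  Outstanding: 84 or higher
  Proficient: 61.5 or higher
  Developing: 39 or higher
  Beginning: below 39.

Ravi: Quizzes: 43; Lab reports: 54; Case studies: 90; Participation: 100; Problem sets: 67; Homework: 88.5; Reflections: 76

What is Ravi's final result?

Proficient

Homework (88.5) > Problem sets (67), so Problem sets counts as 88.5.
Reflections score 76 ≥ 55: minimum met.
Weighted total:
  Quizzes 43 × 0.14 = 6.02
  Lab reports 54 × 0.08 = 4.32
  Case studies 90 × 0.06 = 5.4
  Participation 100 × 0.06 = 6
  Problem sets 88.5 × 0.1 = 8.85
  Homework 88.5 × 0.06 = 5.31
  Reflections 76 × 0.5 = 38
Sum = 73.9
73.9 is ≥ 61.5 and < 84 → Proficient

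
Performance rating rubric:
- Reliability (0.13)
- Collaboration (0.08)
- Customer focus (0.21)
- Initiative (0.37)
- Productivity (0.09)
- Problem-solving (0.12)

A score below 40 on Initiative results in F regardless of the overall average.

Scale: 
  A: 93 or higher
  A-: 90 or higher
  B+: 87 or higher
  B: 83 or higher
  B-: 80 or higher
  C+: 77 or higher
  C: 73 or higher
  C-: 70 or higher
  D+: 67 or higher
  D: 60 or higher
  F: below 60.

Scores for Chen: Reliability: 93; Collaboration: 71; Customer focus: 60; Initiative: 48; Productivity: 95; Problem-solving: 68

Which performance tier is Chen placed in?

D

Initiative score 48 ≥ 40: minimum met.
Weighted total:
  Reliability 93 × 0.13 = 12.09
  Collaboration 71 × 0.08 = 5.68
  Customer focus 60 × 0.21 = 12.6
  Initiative 48 × 0.37 = 17.76
  Productivity 95 × 0.09 = 8.55
  Problem-solving 68 × 0.12 = 8.16
Sum = 64.84
64.84 is ≥ 60 and < 67 → D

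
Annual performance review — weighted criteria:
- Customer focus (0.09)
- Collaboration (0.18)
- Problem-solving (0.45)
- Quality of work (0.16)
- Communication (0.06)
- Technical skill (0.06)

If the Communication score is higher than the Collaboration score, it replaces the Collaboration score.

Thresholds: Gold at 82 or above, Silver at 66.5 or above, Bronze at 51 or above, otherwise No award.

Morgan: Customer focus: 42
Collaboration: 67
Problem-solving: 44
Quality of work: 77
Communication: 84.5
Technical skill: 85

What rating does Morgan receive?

Communication (84.5) > Collaboration (67), so Collaboration counts as 84.5.
Weighted total:
  Customer focus 42 × 0.09 = 3.78
  Collaboration 84.5 × 0.18 = 15.21
  Problem-solving 44 × 0.45 = 19.8
  Quality of work 77 × 0.16 = 12.32
  Communication 84.5 × 0.06 = 5.07
  Technical skill 85 × 0.06 = 5.1
Sum = 61.28
61.28 is ≥ 51 and < 66.5 → Bronze

Bronze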